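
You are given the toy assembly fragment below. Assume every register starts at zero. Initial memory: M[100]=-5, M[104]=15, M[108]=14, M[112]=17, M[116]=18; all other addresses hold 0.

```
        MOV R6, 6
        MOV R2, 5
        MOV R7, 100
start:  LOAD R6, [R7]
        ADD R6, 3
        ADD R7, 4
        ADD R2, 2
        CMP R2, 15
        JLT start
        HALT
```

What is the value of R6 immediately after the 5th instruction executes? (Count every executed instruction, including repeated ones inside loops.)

R6=6
R2=5
R7=100
R6=M[100]=-5
R6=(-5)+3=-2
After step 5: R6 = -2.

-2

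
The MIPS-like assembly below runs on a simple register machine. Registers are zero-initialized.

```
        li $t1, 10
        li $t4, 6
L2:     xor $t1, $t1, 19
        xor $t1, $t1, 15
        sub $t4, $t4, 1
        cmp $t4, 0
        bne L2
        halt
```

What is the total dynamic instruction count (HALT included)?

$t1=10
$t4=6
$t1=10^19=25
$t1=25^15=22
$t4=6-1=5
cmp $t4, 0  (cmp 5,0)
bne L2: taken
$t1=22^19=5
$t1=5^15=10
$t4=5-1=4
cmp $t4, 0  (cmp 4,0)
bne L2: taken
$t1=10^19=25
$t1=25^15=22
$t4=4-1=3
cmp $t4, 0  (cmp 3,0)
bne L2: taken
$t1=22^19=5
$t1=5^15=10
$t4=3-1=2
cmp $t4, 0  (cmp 2,0)
bne L2: taken
$t1=10^19=25
$t1=25^15=22
$t4=2-1=1
cmp $t4, 0  (cmp 1,0)
bne L2: taken
$t1=22^19=5
$t1=5^15=10
$t4=1-1=0
cmp $t4, 0  (cmp 0,0)
bne L2: not taken
halt.
Total executed instructions: 33.

33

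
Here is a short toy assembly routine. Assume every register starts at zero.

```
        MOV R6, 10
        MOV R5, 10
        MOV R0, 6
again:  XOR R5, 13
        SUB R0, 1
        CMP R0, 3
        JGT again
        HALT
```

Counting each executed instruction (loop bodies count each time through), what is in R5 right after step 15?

MOV R6, 10 → R6=10
MOV R5, 10 → R5=10
MOV R0, 6 → R0=6
XOR R5, 13 → R5=10^13=7
SUB R0, 1 → R0=6-1=5
CMP R0, 3  (cmp 5,3)
JGT again: taken
XOR R5, 13 → R5=7^13=10
SUB R0, 1 → R0=5-1=4
CMP R0, 3  (cmp 4,3)
JGT again: taken
XOR R5, 13 → R5=10^13=7
SUB R0, 1 → R0=4-1=3
CMP R0, 3  (cmp 3,3)
JGT again: not taken
After step 15: R5 = 7.

7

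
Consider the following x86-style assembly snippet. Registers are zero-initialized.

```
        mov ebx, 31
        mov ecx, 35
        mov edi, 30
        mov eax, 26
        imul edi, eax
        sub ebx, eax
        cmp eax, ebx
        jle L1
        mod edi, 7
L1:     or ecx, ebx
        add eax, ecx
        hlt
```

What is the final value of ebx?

ebx=31
ecx=35
edi=30
eax=26
edi=30*26=780
ebx=31-26=5
cmp eax, ebx  (cmp 26,5)
jle L1: not taken
edi=780%7=3
ecx=35|5=39
eax=26+39=65
halt.

5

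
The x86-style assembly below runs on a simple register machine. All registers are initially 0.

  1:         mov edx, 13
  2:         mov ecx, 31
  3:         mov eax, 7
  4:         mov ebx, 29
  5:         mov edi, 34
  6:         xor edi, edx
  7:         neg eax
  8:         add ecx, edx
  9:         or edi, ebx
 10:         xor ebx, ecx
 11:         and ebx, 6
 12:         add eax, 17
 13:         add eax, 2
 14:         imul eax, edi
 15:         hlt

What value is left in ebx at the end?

0

after mov edx, 13: edx=13
after mov ecx, 31: ecx=31
after mov eax, 7: eax=7
after mov ebx, 29: ebx=29
after mov edi, 34: edi=34
after xor edi, edx: edi=34^13=47
after neg eax: eax=-(7)=-7
after add ecx, edx: ecx=31+13=44
after or edi, ebx: edi=47|29=63
after xor ebx, ecx: ebx=29^44=49
after and ebx, 6: ebx=49&6=0
after add eax, 17: eax=(-7)+17=10
after add eax, 2: eax=10+2=12
after imul eax, edi: eax=12*63=756
halt.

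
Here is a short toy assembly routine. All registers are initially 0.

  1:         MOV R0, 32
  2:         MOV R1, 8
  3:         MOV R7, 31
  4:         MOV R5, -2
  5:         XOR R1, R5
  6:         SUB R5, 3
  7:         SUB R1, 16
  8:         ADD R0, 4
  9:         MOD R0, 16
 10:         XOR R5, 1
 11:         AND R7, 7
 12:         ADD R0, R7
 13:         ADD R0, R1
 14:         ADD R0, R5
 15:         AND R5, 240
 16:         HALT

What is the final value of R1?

R0=32
R1=8
R7=31
R5=-2
R1=8^(-2)=-10
R5=(-2)-3=-5
R1=(-10)-16=-26
R0=32+4=36
R0=36%16=4
R5=(-5)^1=-6
R7=31&7=7
R0=4+7=11
R0=11+(-26)=-15
R0=(-15)+(-6)=-21
R5=(-6)&240=240
halt.

-26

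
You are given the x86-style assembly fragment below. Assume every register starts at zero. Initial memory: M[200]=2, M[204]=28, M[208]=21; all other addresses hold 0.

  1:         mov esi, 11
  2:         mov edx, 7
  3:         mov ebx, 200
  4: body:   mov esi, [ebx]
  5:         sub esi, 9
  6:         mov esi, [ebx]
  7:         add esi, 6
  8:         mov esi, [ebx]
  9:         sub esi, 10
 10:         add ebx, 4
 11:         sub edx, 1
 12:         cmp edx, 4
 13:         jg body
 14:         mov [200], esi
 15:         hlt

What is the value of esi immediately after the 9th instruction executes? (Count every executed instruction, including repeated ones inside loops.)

-8

mov esi, 11 → esi=11
mov edx, 7 → edx=7
mov ebx, 200 → ebx=200
mov esi, [ebx] → esi=M[200]=2
sub esi, 9 → esi=2-9=-7
mov esi, [ebx] → esi=M[200]=2
add esi, 6 → esi=2+6=8
mov esi, [ebx] → esi=M[200]=2
sub esi, 10 → esi=2-10=-8
After step 9: esi = -8.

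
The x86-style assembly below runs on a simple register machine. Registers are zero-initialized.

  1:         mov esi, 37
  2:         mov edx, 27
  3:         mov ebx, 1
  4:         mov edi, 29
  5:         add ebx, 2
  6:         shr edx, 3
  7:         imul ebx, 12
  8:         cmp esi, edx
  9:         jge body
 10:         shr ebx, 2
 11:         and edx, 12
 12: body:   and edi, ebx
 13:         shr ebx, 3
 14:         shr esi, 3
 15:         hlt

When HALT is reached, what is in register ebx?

after mov esi, 37: esi=37
after mov edx, 27: edx=27
after mov ebx, 1: ebx=1
after mov edi, 29: edi=29
after add ebx, 2: ebx=1+2=3
after shr edx, 3: edx=27>>3=3
after imul ebx, 12: ebx=3*12=36
cmp esi, edx  (cmp 37,3)
jge body: taken
after and edi, ebx: edi=29&36=4
after shr ebx, 3: ebx=36>>3=4
after shr esi, 3: esi=37>>3=4
halt.

4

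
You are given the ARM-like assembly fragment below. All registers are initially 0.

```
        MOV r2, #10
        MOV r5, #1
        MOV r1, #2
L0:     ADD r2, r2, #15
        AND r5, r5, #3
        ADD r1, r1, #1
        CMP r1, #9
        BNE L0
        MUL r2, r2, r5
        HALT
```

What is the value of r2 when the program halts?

r2=10
r5=1
r1=2
r2=10+15=25
r5=1&3=1
r1=2+1=3
CMP r1, #9  (cmp 3,9)
BNE L0: taken
r2=25+15=40
r5=1&3=1
r1=3+1=4
CMP r1, #9  (cmp 4,9)
BNE L0: taken
r2=40+15=55
r5=1&3=1
r1=4+1=5
CMP r1, #9  (cmp 5,9)
BNE L0: taken
r2=55+15=70
r5=1&3=1
r1=5+1=6
CMP r1, #9  (cmp 6,9)
BNE L0: taken
r2=70+15=85
r5=1&3=1
r1=6+1=7
CMP r1, #9  (cmp 7,9)
BNE L0: taken
r2=85+15=100
r5=1&3=1
r1=7+1=8
CMP r1, #9  (cmp 8,9)
BNE L0: taken
r2=100+15=115
r5=1&3=1
r1=8+1=9
CMP r1, #9  (cmp 9,9)
BNE L0: not taken
r2=115*1=115
halt.

115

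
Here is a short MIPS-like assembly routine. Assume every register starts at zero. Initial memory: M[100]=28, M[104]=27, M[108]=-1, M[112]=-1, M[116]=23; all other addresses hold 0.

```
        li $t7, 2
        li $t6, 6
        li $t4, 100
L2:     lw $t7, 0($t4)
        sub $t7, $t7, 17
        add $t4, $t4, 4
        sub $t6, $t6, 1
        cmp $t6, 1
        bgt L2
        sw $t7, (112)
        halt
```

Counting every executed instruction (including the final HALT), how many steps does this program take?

35

$t7=2
$t6=6
$t4=100
$t7=M[100]=28
$t7=28-17=11
$t4=100+4=104
$t6=6-1=5
cmp $t6, 1  (cmp 5,1)
bgt L2: taken
$t7=M[104]=27
$t7=27-17=10
$t4=104+4=108
$t6=5-1=4
cmp $t6, 1  (cmp 4,1)
bgt L2: taken
$t7=M[108]=-1
$t7=(-1)-17=-18
$t4=108+4=112
$t6=4-1=3
cmp $t6, 1  (cmp 3,1)
bgt L2: taken
$t7=M[112]=-1
$t7=(-1)-17=-18
$t4=112+4=116
$t6=3-1=2
cmp $t6, 1  (cmp 2,1)
bgt L2: taken
$t7=M[116]=23
$t7=23-17=6
$t4=116+4=120
$t6=2-1=1
cmp $t6, 1  (cmp 1,1)
bgt L2: not taken
sw $t7, (112) → M[112]=6
halt.
Total executed instructions: 35.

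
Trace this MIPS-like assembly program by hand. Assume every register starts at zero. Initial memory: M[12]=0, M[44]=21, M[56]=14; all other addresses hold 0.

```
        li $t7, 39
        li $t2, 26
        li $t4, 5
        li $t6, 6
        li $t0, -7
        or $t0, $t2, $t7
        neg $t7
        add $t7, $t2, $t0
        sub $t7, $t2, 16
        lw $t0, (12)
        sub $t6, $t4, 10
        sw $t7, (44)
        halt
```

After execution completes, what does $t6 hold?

-5

after li $t7, 39: $t7=39
after li $t2, 26: $t2=26
after li $t4, 5: $t4=5
after li $t6, 6: $t6=6
after li $t0, -7: $t0=-7
after or $t0, $t2, $t7: $t0=26|39=63
after neg $t7: $t7=-(39)=-39
after add $t7, $t2, $t0: $t7=26+63=89
after sub $t7, $t2, 16: $t7=26-16=10
after lw $t0, (12): $t0=M[12]=0
after sub $t6, $t4, 10: $t6=5-10=-5
sw $t7, (44) → M[44]=10
halt.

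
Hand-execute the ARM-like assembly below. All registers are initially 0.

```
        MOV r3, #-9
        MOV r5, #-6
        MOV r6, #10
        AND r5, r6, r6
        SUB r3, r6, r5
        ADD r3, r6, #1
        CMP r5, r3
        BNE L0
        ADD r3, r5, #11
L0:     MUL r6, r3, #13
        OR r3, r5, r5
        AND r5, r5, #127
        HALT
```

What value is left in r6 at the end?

143

MOV r3, #-9 → r3=-9
MOV r5, #-6 → r5=-6
MOV r6, #10 → r6=10
AND r5, r6, r6 → r5=10&10=10
SUB r3, r6, r5 → r3=10-10=0
ADD r3, r6, #1 → r3=10+1=11
CMP r5, r3  (cmp 10,11)
BNE L0: taken
MUL r6, r3, #13 → r6=11*13=143
OR r3, r5, r5 → r3=10|10=10
AND r5, r5, #127 → r5=10&127=10
halt.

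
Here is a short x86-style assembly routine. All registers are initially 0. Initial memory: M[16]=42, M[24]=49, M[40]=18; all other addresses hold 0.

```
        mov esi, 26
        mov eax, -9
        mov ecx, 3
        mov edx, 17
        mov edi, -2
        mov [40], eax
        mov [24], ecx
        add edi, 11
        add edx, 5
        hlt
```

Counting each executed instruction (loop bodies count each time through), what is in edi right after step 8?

esi=26
eax=-9
ecx=3
edx=17
edi=-2
mov [40], eax → M[40]=-9
mov [24], ecx → M[24]=3
edi=(-2)+11=9
After step 8: edi = 9.

9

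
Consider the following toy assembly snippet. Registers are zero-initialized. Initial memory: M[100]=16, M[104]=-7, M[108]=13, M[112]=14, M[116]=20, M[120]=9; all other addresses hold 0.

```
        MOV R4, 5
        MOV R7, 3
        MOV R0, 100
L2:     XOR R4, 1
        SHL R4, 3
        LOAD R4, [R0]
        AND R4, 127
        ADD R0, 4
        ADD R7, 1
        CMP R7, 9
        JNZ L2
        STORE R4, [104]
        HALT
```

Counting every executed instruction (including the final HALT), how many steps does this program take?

53

MOV R4, 5 → R4=5
MOV R7, 3 → R7=3
MOV R0, 100 → R0=100
XOR R4, 1 → R4=5^1=4
SHL R4, 3 → R4=4<<3=32
LOAD R4, [R0] → R4=M[100]=16
AND R4, 127 → R4=16&127=16
ADD R0, 4 → R0=100+4=104
ADD R7, 1 → R7=3+1=4
CMP R7, 9  (cmp 4,9)
JNZ L2: taken
XOR R4, 1 → R4=16^1=17
SHL R4, 3 → R4=17<<3=136
LOAD R4, [R0] → R4=M[104]=-7
AND R4, 127 → R4=(-7)&127=121
ADD R0, 4 → R0=104+4=108
ADD R7, 1 → R7=4+1=5
CMP R7, 9  (cmp 5,9)
JNZ L2: taken
XOR R4, 1 → R4=121^1=120
SHL R4, 3 → R4=120<<3=960
LOAD R4, [R0] → R4=M[108]=13
AND R4, 127 → R4=13&127=13
ADD R0, 4 → R0=108+4=112
ADD R7, 1 → R7=5+1=6
CMP R7, 9  (cmp 6,9)
JNZ L2: taken
XOR R4, 1 → R4=13^1=12
SHL R4, 3 → R4=12<<3=96
LOAD R4, [R0] → R4=M[112]=14
AND R4, 127 → R4=14&127=14
ADD R0, 4 → R0=112+4=116
ADD R7, 1 → R7=6+1=7
CMP R7, 9  (cmp 7,9)
JNZ L2: taken
XOR R4, 1 → R4=14^1=15
SHL R4, 3 → R4=15<<3=120
LOAD R4, [R0] → R4=M[116]=20
AND R4, 127 → R4=20&127=20
ADD R0, 4 → R0=116+4=120
ADD R7, 1 → R7=7+1=8
CMP R7, 9  (cmp 8,9)
JNZ L2: taken
XOR R4, 1 → R4=20^1=21
SHL R4, 3 → R4=21<<3=168
LOAD R4, [R0] → R4=M[120]=9
AND R4, 127 → R4=9&127=9
ADD R0, 4 → R0=120+4=124
ADD R7, 1 → R7=8+1=9
CMP R7, 9  (cmp 9,9)
JNZ L2: not taken
STORE R4, [104] → M[104]=9
halt.
Total executed instructions: 53.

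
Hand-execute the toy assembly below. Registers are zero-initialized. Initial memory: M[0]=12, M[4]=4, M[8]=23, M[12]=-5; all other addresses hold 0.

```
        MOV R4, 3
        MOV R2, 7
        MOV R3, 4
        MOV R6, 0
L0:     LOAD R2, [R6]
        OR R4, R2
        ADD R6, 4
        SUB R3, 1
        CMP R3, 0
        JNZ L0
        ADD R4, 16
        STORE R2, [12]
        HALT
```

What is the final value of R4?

15

R4=3
R2=7
R3=4
R6=0
R2=M[0]=12
R4=3|12=15
R6=0+4=4
R3=4-1=3
CMP R3, 0  (cmp 3,0)
JNZ L0: taken
R2=M[4]=4
R4=15|4=15
R6=4+4=8
R3=3-1=2
CMP R3, 0  (cmp 2,0)
JNZ L0: taken
R2=M[8]=23
R4=15|23=31
R6=8+4=12
R3=2-1=1
CMP R3, 0  (cmp 1,0)
JNZ L0: taken
R2=M[12]=-5
R4=31|(-5)=-1
R6=12+4=16
R3=1-1=0
CMP R3, 0  (cmp 0,0)
JNZ L0: not taken
R4=(-1)+16=15
STORE R2, [12] → M[12]=-5
halt.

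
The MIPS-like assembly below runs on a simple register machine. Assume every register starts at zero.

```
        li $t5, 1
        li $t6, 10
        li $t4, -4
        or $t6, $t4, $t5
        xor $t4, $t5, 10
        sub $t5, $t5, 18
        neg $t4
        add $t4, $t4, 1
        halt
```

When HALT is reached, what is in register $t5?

-17

$t5=1
$t6=10
$t4=-4
$t6=(-4)|1=-3
$t4=1^10=11
$t5=1-18=-17
$t4=-(11)=-11
$t4=(-11)+1=-10
halt.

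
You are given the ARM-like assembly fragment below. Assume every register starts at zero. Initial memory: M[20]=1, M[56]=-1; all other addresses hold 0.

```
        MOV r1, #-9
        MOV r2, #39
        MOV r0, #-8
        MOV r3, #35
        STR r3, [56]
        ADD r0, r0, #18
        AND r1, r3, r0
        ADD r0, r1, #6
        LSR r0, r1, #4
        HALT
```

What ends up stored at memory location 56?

35

after MOV r1, #-9: r1=-9
after MOV r2, #39: r2=39
after MOV r0, #-8: r0=-8
after MOV r3, #35: r3=35
STR r3, [56] → M[56]=35
after ADD r0, r0, #18: r0=(-8)+18=10
after AND r1, r3, r0: r1=35&10=2
after ADD r0, r1, #6: r0=2+6=8
after LSR r0, r1, #4: r0=2>>4=0
halt.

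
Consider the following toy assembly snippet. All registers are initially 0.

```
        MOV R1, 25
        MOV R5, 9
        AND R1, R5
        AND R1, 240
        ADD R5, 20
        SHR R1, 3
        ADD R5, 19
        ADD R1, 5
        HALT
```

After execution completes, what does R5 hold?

R1=25
R5=9
R1=25&9=9
R1=9&240=0
R5=9+20=29
R1=0>>3=0
R5=29+19=48
R1=0+5=5
halt.

48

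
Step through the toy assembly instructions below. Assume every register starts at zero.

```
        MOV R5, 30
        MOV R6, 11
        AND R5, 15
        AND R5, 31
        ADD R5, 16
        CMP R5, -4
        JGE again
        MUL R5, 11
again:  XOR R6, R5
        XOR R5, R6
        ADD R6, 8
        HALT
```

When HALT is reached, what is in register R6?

29

R5=30
R6=11
R5=30&15=14
R5=14&31=14
R5=14+16=30
CMP R5, -4  (cmp 30,-4)
JGE again: taken
R6=11^30=21
R5=30^21=11
R6=21+8=29
halt.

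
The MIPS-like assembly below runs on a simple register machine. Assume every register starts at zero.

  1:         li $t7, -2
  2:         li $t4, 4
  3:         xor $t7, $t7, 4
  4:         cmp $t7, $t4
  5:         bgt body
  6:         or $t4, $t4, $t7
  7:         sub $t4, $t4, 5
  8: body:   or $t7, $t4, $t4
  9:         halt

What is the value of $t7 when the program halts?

-7

li $t7, -2 → $t7=-2
li $t4, 4 → $t4=4
xor $t7, $t7, 4 → $t7=(-2)^4=-6
cmp $t7, $t4  (cmp -6,4)
bgt body: not taken
or $t4, $t4, $t7 → $t4=4|(-6)=-2
sub $t4, $t4, 5 → $t4=(-2)-5=-7
or $t7, $t4, $t4 → $t7=(-7)|(-7)=-7
halt.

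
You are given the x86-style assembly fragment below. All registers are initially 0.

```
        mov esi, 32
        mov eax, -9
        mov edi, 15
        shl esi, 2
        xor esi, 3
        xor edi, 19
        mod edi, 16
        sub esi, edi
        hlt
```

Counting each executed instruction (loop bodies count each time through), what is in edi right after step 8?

12

esi=32
eax=-9
edi=15
esi=32<<2=128
esi=128^3=131
edi=15^19=28
edi=28%16=12
esi=131-12=119
After step 8: edi = 12.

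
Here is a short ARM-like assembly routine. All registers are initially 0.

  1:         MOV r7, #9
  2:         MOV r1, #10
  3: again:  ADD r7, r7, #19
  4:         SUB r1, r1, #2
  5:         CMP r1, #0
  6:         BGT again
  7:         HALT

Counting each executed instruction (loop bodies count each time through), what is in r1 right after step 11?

6

after MOV r7, #9: r7=9
after MOV r1, #10: r1=10
after ADD r7, r7, #19: r7=9+19=28
after SUB r1, r1, #2: r1=10-2=8
CMP r1, #0  (cmp 8,0)
BGT again: taken
after ADD r7, r7, #19: r7=28+19=47
after SUB r1, r1, #2: r1=8-2=6
CMP r1, #0  (cmp 6,0)
BGT again: taken
after ADD r7, r7, #19: r7=47+19=66
After step 11: r1 = 6.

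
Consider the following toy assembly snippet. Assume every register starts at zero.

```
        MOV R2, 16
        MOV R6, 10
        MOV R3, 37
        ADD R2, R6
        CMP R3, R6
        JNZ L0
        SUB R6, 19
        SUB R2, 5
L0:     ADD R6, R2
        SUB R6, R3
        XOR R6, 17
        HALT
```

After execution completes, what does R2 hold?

26

MOV R2, 16 → R2=16
MOV R6, 10 → R6=10
MOV R3, 37 → R3=37
ADD R2, R6 → R2=16+10=26
CMP R3, R6  (cmp 37,10)
JNZ L0: taken
ADD R6, R2 → R6=10+26=36
SUB R6, R3 → R6=36-37=-1
XOR R6, 17 → R6=(-1)^17=-18
halt.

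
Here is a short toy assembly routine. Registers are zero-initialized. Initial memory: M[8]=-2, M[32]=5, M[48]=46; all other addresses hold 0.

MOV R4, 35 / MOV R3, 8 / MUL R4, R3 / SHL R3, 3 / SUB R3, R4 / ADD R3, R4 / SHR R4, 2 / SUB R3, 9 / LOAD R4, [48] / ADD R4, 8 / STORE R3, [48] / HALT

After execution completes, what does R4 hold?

MOV R4, 35 → R4=35
MOV R3, 8 → R3=8
MUL R4, R3 → R4=35*8=280
SHL R3, 3 → R3=8<<3=64
SUB R3, R4 → R3=64-280=-216
ADD R3, R4 → R3=(-216)+280=64
SHR R4, 2 → R4=280>>2=70
SUB R3, 9 → R3=64-9=55
LOAD R4, [48] → R4=M[48]=46
ADD R4, 8 → R4=46+8=54
STORE R3, [48] → M[48]=55
halt.

54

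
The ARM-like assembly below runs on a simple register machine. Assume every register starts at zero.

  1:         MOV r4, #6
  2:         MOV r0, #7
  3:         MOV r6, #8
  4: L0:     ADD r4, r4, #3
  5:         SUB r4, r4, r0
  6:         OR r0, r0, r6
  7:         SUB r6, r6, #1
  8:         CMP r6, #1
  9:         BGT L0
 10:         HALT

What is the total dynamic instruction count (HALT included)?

46

MOV r4, #6 → r4=6
MOV r0, #7 → r0=7
MOV r6, #8 → r6=8
ADD r4, r4, #3 → r4=6+3=9
SUB r4, r4, r0 → r4=9-7=2
OR r0, r0, r6 → r0=7|8=15
SUB r6, r6, #1 → r6=8-1=7
CMP r6, #1  (cmp 7,1)
BGT L0: taken
ADD r4, r4, #3 → r4=2+3=5
SUB r4, r4, r0 → r4=5-15=-10
OR r0, r0, r6 → r0=15|7=15
SUB r6, r6, #1 → r6=7-1=6
CMP r6, #1  (cmp 6,1)
BGT L0: taken
ADD r4, r4, #3 → r4=(-10)+3=-7
SUB r4, r4, r0 → r4=(-7)-15=-22
OR r0, r0, r6 → r0=15|6=15
SUB r6, r6, #1 → r6=6-1=5
CMP r6, #1  (cmp 5,1)
BGT L0: taken
ADD r4, r4, #3 → r4=(-22)+3=-19
SUB r4, r4, r0 → r4=(-19)-15=-34
OR r0, r0, r6 → r0=15|5=15
SUB r6, r6, #1 → r6=5-1=4
CMP r6, #1  (cmp 4,1)
BGT L0: taken
ADD r4, r4, #3 → r4=(-34)+3=-31
SUB r4, r4, r0 → r4=(-31)-15=-46
OR r0, r0, r6 → r0=15|4=15
SUB r6, r6, #1 → r6=4-1=3
CMP r6, #1  (cmp 3,1)
BGT L0: taken
ADD r4, r4, #3 → r4=(-46)+3=-43
SUB r4, r4, r0 → r4=(-43)-15=-58
OR r0, r0, r6 → r0=15|3=15
SUB r6, r6, #1 → r6=3-1=2
CMP r6, #1  (cmp 2,1)
BGT L0: taken
ADD r4, r4, #3 → r4=(-58)+3=-55
SUB r4, r4, r0 → r4=(-55)-15=-70
OR r0, r0, r6 → r0=15|2=15
SUB r6, r6, #1 → r6=2-1=1
CMP r6, #1  (cmp 1,1)
BGT L0: not taken
halt.
Total executed instructions: 46.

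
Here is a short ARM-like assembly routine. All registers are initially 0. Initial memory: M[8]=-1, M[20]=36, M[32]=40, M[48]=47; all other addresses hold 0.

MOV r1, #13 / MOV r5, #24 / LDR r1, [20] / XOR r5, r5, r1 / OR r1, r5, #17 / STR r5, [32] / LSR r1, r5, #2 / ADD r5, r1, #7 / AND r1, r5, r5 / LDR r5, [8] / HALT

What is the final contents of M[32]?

after MOV r1, #13: r1=13
after MOV r5, #24: r5=24
after LDR r1, [20]: r1=M[20]=36
after XOR r5, r5, r1: r5=24^36=60
after OR r1, r5, #17: r1=60|17=61
STR r5, [32] → M[32]=60
after LSR r1, r5, #2: r1=60>>2=15
after ADD r5, r1, #7: r5=15+7=22
after AND r1, r5, r5: r1=22&22=22
after LDR r5, [8]: r5=M[8]=-1
halt.

60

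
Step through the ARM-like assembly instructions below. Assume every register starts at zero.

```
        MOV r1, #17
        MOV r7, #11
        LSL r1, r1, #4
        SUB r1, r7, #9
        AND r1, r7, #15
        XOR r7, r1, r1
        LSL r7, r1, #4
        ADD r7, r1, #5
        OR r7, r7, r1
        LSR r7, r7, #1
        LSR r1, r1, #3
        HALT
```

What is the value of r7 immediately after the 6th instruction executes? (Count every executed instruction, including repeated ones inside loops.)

after MOV r1, #17: r1=17
after MOV r7, #11: r7=11
after LSL r1, r1, #4: r1=17<<4=272
after SUB r1, r7, #9: r1=11-9=2
after AND r1, r7, #15: r1=11&15=11
after XOR r7, r1, r1: r7=11^11=0
After step 6: r7 = 0.

0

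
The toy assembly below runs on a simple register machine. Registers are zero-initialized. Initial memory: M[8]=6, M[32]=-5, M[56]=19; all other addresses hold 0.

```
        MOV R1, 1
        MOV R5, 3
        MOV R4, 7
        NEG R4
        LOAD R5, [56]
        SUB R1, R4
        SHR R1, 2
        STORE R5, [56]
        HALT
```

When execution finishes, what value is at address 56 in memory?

after MOV R1, 1: R1=1
after MOV R5, 3: R5=3
after MOV R4, 7: R4=7
after NEG R4: R4=-(7)=-7
after LOAD R5, [56]: R5=M[56]=19
after SUB R1, R4: R1=1-(-7)=8
after SHR R1, 2: R1=8>>2=2
STORE R5, [56] → M[56]=19
halt.

19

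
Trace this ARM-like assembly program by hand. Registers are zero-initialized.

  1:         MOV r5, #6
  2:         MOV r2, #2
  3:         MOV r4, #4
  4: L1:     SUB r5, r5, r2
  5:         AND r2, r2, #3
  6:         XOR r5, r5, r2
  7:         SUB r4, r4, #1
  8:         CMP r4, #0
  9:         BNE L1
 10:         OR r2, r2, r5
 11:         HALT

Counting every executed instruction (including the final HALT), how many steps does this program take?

r5=6
r2=2
r4=4
r5=6-2=4
r2=2&3=2
r5=4^2=6
r4=4-1=3
CMP r4, #0  (cmp 3,0)
BNE L1: taken
r5=6-2=4
r2=2&3=2
r5=4^2=6
r4=3-1=2
CMP r4, #0  (cmp 2,0)
BNE L1: taken
r5=6-2=4
r2=2&3=2
r5=4^2=6
r4=2-1=1
CMP r4, #0  (cmp 1,0)
BNE L1: taken
r5=6-2=4
r2=2&3=2
r5=4^2=6
r4=1-1=0
CMP r4, #0  (cmp 0,0)
BNE L1: not taken
r2=2|6=6
halt.
Total executed instructions: 29.

29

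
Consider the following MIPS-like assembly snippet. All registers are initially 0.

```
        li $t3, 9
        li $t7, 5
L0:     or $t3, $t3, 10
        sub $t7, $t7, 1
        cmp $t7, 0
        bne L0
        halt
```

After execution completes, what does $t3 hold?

11

li $t3, 9 → $t3=9
li $t7, 5 → $t7=5
or $t3, $t3, 10 → $t3=9|10=11
sub $t7, $t7, 1 → $t7=5-1=4
cmp $t7, 0  (cmp 4,0)
bne L0: taken
or $t3, $t3, 10 → $t3=11|10=11
sub $t7, $t7, 1 → $t7=4-1=3
cmp $t7, 0  (cmp 3,0)
bne L0: taken
or $t3, $t3, 10 → $t3=11|10=11
sub $t7, $t7, 1 → $t7=3-1=2
cmp $t7, 0  (cmp 2,0)
bne L0: taken
or $t3, $t3, 10 → $t3=11|10=11
sub $t7, $t7, 1 → $t7=2-1=1
cmp $t7, 0  (cmp 1,0)
bne L0: taken
or $t3, $t3, 10 → $t3=11|10=11
sub $t7, $t7, 1 → $t7=1-1=0
cmp $t7, 0  (cmp 0,0)
bne L0: not taken
halt.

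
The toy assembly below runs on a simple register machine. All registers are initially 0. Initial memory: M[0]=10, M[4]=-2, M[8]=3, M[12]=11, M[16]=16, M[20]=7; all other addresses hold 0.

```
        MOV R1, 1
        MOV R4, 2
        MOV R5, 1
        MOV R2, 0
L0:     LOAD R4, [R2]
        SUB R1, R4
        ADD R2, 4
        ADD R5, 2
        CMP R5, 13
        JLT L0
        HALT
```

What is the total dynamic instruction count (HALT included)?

MOV R1, 1 → R1=1
MOV R4, 2 → R4=2
MOV R5, 1 → R5=1
MOV R2, 0 → R2=0
LOAD R4, [R2] → R4=M[0]=10
SUB R1, R4 → R1=1-10=-9
ADD R2, 4 → R2=0+4=4
ADD R5, 2 → R5=1+2=3
CMP R5, 13  (cmp 3,13)
JLT L0: taken
LOAD R4, [R2] → R4=M[4]=-2
SUB R1, R4 → R1=(-9)-(-2)=-7
ADD R2, 4 → R2=4+4=8
ADD R5, 2 → R5=3+2=5
CMP R5, 13  (cmp 5,13)
JLT L0: taken
LOAD R4, [R2] → R4=M[8]=3
SUB R1, R4 → R1=(-7)-3=-10
ADD R2, 4 → R2=8+4=12
ADD R5, 2 → R5=5+2=7
CMP R5, 13  (cmp 7,13)
JLT L0: taken
LOAD R4, [R2] → R4=M[12]=11
SUB R1, R4 → R1=(-10)-11=-21
ADD R2, 4 → R2=12+4=16
ADD R5, 2 → R5=7+2=9
CMP R5, 13  (cmp 9,13)
JLT L0: taken
LOAD R4, [R2] → R4=M[16]=16
SUB R1, R4 → R1=(-21)-16=-37
ADD R2, 4 → R2=16+4=20
ADD R5, 2 → R5=9+2=11
CMP R5, 13  (cmp 11,13)
JLT L0: taken
LOAD R4, [R2] → R4=M[20]=7
SUB R1, R4 → R1=(-37)-7=-44
ADD R2, 4 → R2=20+4=24
ADD R5, 2 → R5=11+2=13
CMP R5, 13  (cmp 13,13)
JLT L0: not taken
halt.
Total executed instructions: 41.

41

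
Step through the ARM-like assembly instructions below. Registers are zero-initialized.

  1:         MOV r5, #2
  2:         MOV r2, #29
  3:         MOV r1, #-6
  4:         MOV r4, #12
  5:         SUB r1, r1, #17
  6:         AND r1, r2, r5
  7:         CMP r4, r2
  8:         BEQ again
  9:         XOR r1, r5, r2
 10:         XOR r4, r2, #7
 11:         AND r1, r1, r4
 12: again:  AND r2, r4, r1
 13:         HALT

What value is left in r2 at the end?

after MOV r5, #2: r5=2
after MOV r2, #29: r2=29
after MOV r1, #-6: r1=-6
after MOV r4, #12: r4=12
after SUB r1, r1, #17: r1=(-6)-17=-23
after AND r1, r2, r5: r1=29&2=0
CMP r4, r2  (cmp 12,29)
BEQ again: not taken
after XOR r1, r5, r2: r1=2^29=31
after XOR r4, r2, #7: r4=29^7=26
after AND r1, r1, r4: r1=31&26=26
after AND r2, r4, r1: r2=26&26=26
halt.

26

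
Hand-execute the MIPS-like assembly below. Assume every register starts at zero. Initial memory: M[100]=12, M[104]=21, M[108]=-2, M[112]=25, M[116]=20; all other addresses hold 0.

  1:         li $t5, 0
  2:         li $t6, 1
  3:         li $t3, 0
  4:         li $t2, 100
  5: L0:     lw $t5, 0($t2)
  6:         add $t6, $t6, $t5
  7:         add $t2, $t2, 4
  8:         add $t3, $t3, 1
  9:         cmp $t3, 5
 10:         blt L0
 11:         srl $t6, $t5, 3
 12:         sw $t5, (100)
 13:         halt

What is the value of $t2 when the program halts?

$t5=0
$t6=1
$t3=0
$t2=100
$t5=M[100]=12
$t6=1+12=13
$t2=100+4=104
$t3=0+1=1
cmp $t3, 5  (cmp 1,5)
blt L0: taken
$t5=M[104]=21
$t6=13+21=34
$t2=104+4=108
$t3=1+1=2
cmp $t3, 5  (cmp 2,5)
blt L0: taken
$t5=M[108]=-2
$t6=34+(-2)=32
$t2=108+4=112
$t3=2+1=3
cmp $t3, 5  (cmp 3,5)
blt L0: taken
$t5=M[112]=25
$t6=32+25=57
$t2=112+4=116
$t3=3+1=4
cmp $t3, 5  (cmp 4,5)
blt L0: taken
$t5=M[116]=20
$t6=57+20=77
$t2=116+4=120
$t3=4+1=5
cmp $t3, 5  (cmp 5,5)
blt L0: not taken
$t6=20>>3=2
sw $t5, (100) → M[100]=20
halt.

120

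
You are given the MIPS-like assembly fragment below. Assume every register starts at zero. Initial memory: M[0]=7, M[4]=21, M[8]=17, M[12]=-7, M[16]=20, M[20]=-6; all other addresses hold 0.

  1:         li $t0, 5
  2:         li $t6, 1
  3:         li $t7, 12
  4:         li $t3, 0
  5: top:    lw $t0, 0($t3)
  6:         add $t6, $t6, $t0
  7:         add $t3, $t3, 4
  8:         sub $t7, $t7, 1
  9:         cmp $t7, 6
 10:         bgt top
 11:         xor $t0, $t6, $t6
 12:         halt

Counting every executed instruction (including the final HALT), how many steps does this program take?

after li $t0, 5: $t0=5
after li $t6, 1: $t6=1
after li $t7, 12: $t7=12
after li $t3, 0: $t3=0
after lw $t0, 0($t3): $t0=M[0]=7
after add $t6, $t6, $t0: $t6=1+7=8
after add $t3, $t3, 4: $t3=0+4=4
after sub $t7, $t7, 1: $t7=12-1=11
cmp $t7, 6  (cmp 11,6)
bgt top: taken
after lw $t0, 0($t3): $t0=M[4]=21
after add $t6, $t6, $t0: $t6=8+21=29
after add $t3, $t3, 4: $t3=4+4=8
after sub $t7, $t7, 1: $t7=11-1=10
cmp $t7, 6  (cmp 10,6)
bgt top: taken
after lw $t0, 0($t3): $t0=M[8]=17
after add $t6, $t6, $t0: $t6=29+17=46
after add $t3, $t3, 4: $t3=8+4=12
after sub $t7, $t7, 1: $t7=10-1=9
cmp $t7, 6  (cmp 9,6)
bgt top: taken
after lw $t0, 0($t3): $t0=M[12]=-7
after add $t6, $t6, $t0: $t6=46+(-7)=39
after add $t3, $t3, 4: $t3=12+4=16
after sub $t7, $t7, 1: $t7=9-1=8
cmp $t7, 6  (cmp 8,6)
bgt top: taken
after lw $t0, 0($t3): $t0=M[16]=20
after add $t6, $t6, $t0: $t6=39+20=59
after add $t3, $t3, 4: $t3=16+4=20
after sub $t7, $t7, 1: $t7=8-1=7
cmp $t7, 6  (cmp 7,6)
bgt top: taken
after lw $t0, 0($t3): $t0=M[20]=-6
after add $t6, $t6, $t0: $t6=59+(-6)=53
after add $t3, $t3, 4: $t3=20+4=24
after sub $t7, $t7, 1: $t7=7-1=6
cmp $t7, 6  (cmp 6,6)
bgt top: not taken
after xor $t0, $t6, $t6: $t0=53^53=0
halt.
Total executed instructions: 42.

42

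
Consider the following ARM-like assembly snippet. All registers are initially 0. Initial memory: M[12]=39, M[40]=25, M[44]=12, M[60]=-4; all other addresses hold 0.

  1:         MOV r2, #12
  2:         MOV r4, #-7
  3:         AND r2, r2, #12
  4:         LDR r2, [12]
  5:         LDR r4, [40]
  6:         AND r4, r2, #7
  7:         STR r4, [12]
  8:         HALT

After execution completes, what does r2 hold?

MOV r2, #12 → r2=12
MOV r4, #-7 → r4=-7
AND r2, r2, #12 → r2=12&12=12
LDR r2, [12] → r2=M[12]=39
LDR r4, [40] → r4=M[40]=25
AND r4, r2, #7 → r4=39&7=7
STR r4, [12] → M[12]=7
halt.

39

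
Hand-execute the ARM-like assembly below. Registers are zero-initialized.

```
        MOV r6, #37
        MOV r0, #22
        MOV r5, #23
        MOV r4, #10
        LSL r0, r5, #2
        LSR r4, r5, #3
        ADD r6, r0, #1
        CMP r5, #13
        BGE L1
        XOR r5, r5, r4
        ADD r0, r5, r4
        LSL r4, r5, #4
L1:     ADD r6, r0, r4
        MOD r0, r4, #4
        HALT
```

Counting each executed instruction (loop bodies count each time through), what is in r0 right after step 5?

after MOV r6, #37: r6=37
after MOV r0, #22: r0=22
after MOV r5, #23: r5=23
after MOV r4, #10: r4=10
after LSL r0, r5, #2: r0=23<<2=92
After step 5: r0 = 92.

92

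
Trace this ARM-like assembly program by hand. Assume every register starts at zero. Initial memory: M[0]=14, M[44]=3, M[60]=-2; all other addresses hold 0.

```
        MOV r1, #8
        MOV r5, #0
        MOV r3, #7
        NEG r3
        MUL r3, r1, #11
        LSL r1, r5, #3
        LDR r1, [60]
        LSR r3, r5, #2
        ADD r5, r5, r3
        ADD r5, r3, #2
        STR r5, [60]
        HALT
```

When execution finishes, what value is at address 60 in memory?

2

after MOV r1, #8: r1=8
after MOV r5, #0: r5=0
after MOV r3, #7: r3=7
after NEG r3: r3=-(7)=-7
after MUL r3, r1, #11: r3=8*11=88
after LSL r1, r5, #3: r1=0<<3=0
after LDR r1, [60]: r1=M[60]=-2
after LSR r3, r5, #2: r3=0>>2=0
after ADD r5, r5, r3: r5=0+0=0
after ADD r5, r3, #2: r5=0+2=2
STR r5, [60] → M[60]=2
halt.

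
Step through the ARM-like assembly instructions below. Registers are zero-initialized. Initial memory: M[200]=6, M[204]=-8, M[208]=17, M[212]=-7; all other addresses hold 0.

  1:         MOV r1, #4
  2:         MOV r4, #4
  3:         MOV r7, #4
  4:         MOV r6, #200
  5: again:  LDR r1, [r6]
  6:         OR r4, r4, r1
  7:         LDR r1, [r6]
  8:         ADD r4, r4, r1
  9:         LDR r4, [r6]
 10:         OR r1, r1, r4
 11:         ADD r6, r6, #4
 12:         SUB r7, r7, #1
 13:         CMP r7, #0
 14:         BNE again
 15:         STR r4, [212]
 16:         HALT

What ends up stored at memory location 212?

-7

after MOV r1, #4: r1=4
after MOV r4, #4: r4=4
after MOV r7, #4: r7=4
after MOV r6, #200: r6=200
after LDR r1, [r6]: r1=M[200]=6
after OR r4, r4, r1: r4=4|6=6
after LDR r1, [r6]: r1=M[200]=6
after ADD r4, r4, r1: r4=6+6=12
after LDR r4, [r6]: r4=M[200]=6
after OR r1, r1, r4: r1=6|6=6
after ADD r6, r6, #4: r6=200+4=204
after SUB r7, r7, #1: r7=4-1=3
CMP r7, #0  (cmp 3,0)
BNE again: taken
after LDR r1, [r6]: r1=M[204]=-8
after OR r4, r4, r1: r4=6|(-8)=-2
after LDR r1, [r6]: r1=M[204]=-8
after ADD r4, r4, r1: r4=(-2)+(-8)=-10
after LDR r4, [r6]: r4=M[204]=-8
after OR r1, r1, r4: r1=(-8)|(-8)=-8
after ADD r6, r6, #4: r6=204+4=208
after SUB r7, r7, #1: r7=3-1=2
CMP r7, #0  (cmp 2,0)
BNE again: taken
after LDR r1, [r6]: r1=M[208]=17
after OR r4, r4, r1: r4=(-8)|17=-7
after LDR r1, [r6]: r1=M[208]=17
after ADD r4, r4, r1: r4=(-7)+17=10
after LDR r4, [r6]: r4=M[208]=17
after OR r1, r1, r4: r1=17|17=17
after ADD r6, r6, #4: r6=208+4=212
after SUB r7, r7, #1: r7=2-1=1
CMP r7, #0  (cmp 1,0)
BNE again: taken
after LDR r1, [r6]: r1=M[212]=-7
after OR r4, r4, r1: r4=17|(-7)=-7
after LDR r1, [r6]: r1=M[212]=-7
after ADD r4, r4, r1: r4=(-7)+(-7)=-14
after LDR r4, [r6]: r4=M[212]=-7
after OR r1, r1, r4: r1=(-7)|(-7)=-7
after ADD r6, r6, #4: r6=212+4=216
after SUB r7, r7, #1: r7=1-1=0
CMP r7, #0  (cmp 0,0)
BNE again: not taken
STR r4, [212] → M[212]=-7
halt.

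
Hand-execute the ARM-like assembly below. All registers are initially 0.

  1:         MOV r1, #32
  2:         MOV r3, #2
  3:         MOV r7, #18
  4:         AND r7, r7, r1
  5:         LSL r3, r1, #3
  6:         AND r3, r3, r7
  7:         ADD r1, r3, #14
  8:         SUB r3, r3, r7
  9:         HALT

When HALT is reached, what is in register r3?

0

after MOV r1, #32: r1=32
after MOV r3, #2: r3=2
after MOV r7, #18: r7=18
after AND r7, r7, r1: r7=18&32=0
after LSL r3, r1, #3: r3=32<<3=256
after AND r3, r3, r7: r3=256&0=0
after ADD r1, r3, #14: r1=0+14=14
after SUB r3, r3, r7: r3=0-0=0
halt.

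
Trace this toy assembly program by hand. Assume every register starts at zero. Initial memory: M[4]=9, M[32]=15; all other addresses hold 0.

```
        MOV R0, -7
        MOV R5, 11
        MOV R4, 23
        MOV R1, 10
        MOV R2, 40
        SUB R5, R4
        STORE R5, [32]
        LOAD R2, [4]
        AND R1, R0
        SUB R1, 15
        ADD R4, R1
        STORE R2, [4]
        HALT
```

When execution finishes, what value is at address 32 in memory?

after MOV R0, -7: R0=-7
after MOV R5, 11: R5=11
after MOV R4, 23: R4=23
after MOV R1, 10: R1=10
after MOV R2, 40: R2=40
after SUB R5, R4: R5=11-23=-12
STORE R5, [32] → M[32]=-12
after LOAD R2, [4]: R2=M[4]=9
after AND R1, R0: R1=10&(-7)=8
after SUB R1, 15: R1=8-15=-7
after ADD R4, R1: R4=23+(-7)=16
STORE R2, [4] → M[4]=9
halt.

-12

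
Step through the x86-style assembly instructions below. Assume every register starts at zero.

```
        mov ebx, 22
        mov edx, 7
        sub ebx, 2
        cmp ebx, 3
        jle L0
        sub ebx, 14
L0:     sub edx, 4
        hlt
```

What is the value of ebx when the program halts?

6

after mov ebx, 22: ebx=22
after mov edx, 7: edx=7
after sub ebx, 2: ebx=22-2=20
cmp ebx, 3  (cmp 20,3)
jle L0: not taken
after sub ebx, 14: ebx=20-14=6
after sub edx, 4: edx=7-4=3
halt.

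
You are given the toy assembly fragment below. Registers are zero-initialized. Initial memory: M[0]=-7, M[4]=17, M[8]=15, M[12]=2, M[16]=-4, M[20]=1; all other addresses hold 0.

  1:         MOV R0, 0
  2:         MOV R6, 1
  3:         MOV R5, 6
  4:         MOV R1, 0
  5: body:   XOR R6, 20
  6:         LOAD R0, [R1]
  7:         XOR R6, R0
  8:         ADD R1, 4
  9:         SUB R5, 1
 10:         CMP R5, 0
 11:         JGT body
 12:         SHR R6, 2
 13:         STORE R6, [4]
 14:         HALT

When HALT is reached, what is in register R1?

after MOV R0, 0: R0=0
after MOV R6, 1: R6=1
after MOV R5, 6: R5=6
after MOV R1, 0: R1=0
after XOR R6, 20: R6=1^20=21
after LOAD R0, [R1]: R0=M[0]=-7
after XOR R6, R0: R6=21^(-7)=-20
after ADD R1, 4: R1=0+4=4
after SUB R5, 1: R5=6-1=5
CMP R5, 0  (cmp 5,0)
JGT body: taken
after XOR R6, 20: R6=(-20)^20=-8
after LOAD R0, [R1]: R0=M[4]=17
after XOR R6, R0: R6=(-8)^17=-23
after ADD R1, 4: R1=4+4=8
after SUB R5, 1: R5=5-1=4
CMP R5, 0  (cmp 4,0)
JGT body: taken
after XOR R6, 20: R6=(-23)^20=-3
after LOAD R0, [R1]: R0=M[8]=15
after XOR R6, R0: R6=(-3)^15=-14
after ADD R1, 4: R1=8+4=12
after SUB R5, 1: R5=4-1=3
CMP R5, 0  (cmp 3,0)
JGT body: taken
after XOR R6, 20: R6=(-14)^20=-26
after LOAD R0, [R1]: R0=M[12]=2
after XOR R6, R0: R6=(-26)^2=-28
after ADD R1, 4: R1=12+4=16
after SUB R5, 1: R5=3-1=2
CMP R5, 0  (cmp 2,0)
JGT body: taken
after XOR R6, 20: R6=(-28)^20=-16
after LOAD R0, [R1]: R0=M[16]=-4
after XOR R6, R0: R6=(-16)^(-4)=12
after ADD R1, 4: R1=16+4=20
after SUB R5, 1: R5=2-1=1
CMP R5, 0  (cmp 1,0)
JGT body: taken
after XOR R6, 20: R6=12^20=24
after LOAD R0, [R1]: R0=M[20]=1
after XOR R6, R0: R6=24^1=25
after ADD R1, 4: R1=20+4=24
after SUB R5, 1: R5=1-1=0
CMP R5, 0  (cmp 0,0)
JGT body: not taken
after SHR R6, 2: R6=25>>2=6
STORE R6, [4] → M[4]=6
halt.

24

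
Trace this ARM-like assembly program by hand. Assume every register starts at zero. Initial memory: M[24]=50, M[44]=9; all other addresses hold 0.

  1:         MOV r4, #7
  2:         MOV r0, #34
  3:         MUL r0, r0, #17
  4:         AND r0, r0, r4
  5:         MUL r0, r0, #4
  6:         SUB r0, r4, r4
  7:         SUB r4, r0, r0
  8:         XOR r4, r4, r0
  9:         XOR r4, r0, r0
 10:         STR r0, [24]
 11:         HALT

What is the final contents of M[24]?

0

r4=7
r0=34
r0=34*17=578
r0=578&7=2
r0=2*4=8
r0=7-7=0
r4=0-0=0
r4=0^0=0
r4=0^0=0
STR r0, [24] → M[24]=0
halt.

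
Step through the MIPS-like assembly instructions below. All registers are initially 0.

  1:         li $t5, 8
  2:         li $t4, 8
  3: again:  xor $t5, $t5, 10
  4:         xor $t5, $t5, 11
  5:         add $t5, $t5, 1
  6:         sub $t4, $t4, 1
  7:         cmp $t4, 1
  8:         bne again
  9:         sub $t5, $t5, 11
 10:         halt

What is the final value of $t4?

$t5=8
$t4=8
$t5=8^10=2
$t5=2^11=9
$t5=9+1=10
$t4=8-1=7
cmp $t4, 1  (cmp 7,1)
bne again: taken
$t5=10^10=0
$t5=0^11=11
$t5=11+1=12
$t4=7-1=6
cmp $t4, 1  (cmp 6,1)
bne again: taken
$t5=12^10=6
$t5=6^11=13
$t5=13+1=14
$t4=6-1=5
cmp $t4, 1  (cmp 5,1)
bne again: taken
$t5=14^10=4
$t5=4^11=15
$t5=15+1=16
$t4=5-1=4
cmp $t4, 1  (cmp 4,1)
bne again: taken
$t5=16^10=26
$t5=26^11=17
$t5=17+1=18
$t4=4-1=3
cmp $t4, 1  (cmp 3,1)
bne again: taken
$t5=18^10=24
$t5=24^11=19
$t5=19+1=20
$t4=3-1=2
cmp $t4, 1  (cmp 2,1)
bne again: taken
$t5=20^10=30
$t5=30^11=21
$t5=21+1=22
$t4=2-1=1
cmp $t4, 1  (cmp 1,1)
bne again: not taken
$t5=22-11=11
halt.

1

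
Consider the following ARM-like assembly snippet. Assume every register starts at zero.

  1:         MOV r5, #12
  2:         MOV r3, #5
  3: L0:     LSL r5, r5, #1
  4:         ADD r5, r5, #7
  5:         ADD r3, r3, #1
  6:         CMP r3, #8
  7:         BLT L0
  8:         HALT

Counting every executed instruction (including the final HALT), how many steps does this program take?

18

r5=12
r3=5
r5=12<<1=24
r5=24+7=31
r3=5+1=6
CMP r3, #8  (cmp 6,8)
BLT L0: taken
r5=31<<1=62
r5=62+7=69
r3=6+1=7
CMP r3, #8  (cmp 7,8)
BLT L0: taken
r5=69<<1=138
r5=138+7=145
r3=7+1=8
CMP r3, #8  (cmp 8,8)
BLT L0: not taken
halt.
Total executed instructions: 18.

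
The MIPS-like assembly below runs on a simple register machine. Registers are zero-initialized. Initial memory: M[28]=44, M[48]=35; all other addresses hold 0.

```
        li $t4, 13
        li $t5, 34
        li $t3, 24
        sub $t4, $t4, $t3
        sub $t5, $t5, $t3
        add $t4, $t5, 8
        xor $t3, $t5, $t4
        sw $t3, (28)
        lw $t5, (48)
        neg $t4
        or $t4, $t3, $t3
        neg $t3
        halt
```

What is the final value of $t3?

after li $t4, 13: $t4=13
after li $t5, 34: $t5=34
after li $t3, 24: $t3=24
after sub $t4, $t4, $t3: $t4=13-24=-11
after sub $t5, $t5, $t3: $t5=34-24=10
after add $t4, $t5, 8: $t4=10+8=18
after xor $t3, $t5, $t4: $t3=10^18=24
sw $t3, (28) → M[28]=24
after lw $t5, (48): $t5=M[48]=35
after neg $t4: $t4=-(18)=-18
after or $t4, $t3, $t3: $t4=24|24=24
after neg $t3: $t3=-(24)=-24
halt.

-24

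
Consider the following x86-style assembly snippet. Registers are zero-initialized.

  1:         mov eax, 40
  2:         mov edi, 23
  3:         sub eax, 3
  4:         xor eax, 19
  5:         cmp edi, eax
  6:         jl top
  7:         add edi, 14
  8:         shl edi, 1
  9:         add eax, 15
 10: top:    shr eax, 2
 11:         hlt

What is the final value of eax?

mov eax, 40 → eax=40
mov edi, 23 → edi=23
sub eax, 3 → eax=40-3=37
xor eax, 19 → eax=37^19=54
cmp edi, eax  (cmp 23,54)
jl top: taken
shr eax, 2 → eax=54>>2=13
halt.

13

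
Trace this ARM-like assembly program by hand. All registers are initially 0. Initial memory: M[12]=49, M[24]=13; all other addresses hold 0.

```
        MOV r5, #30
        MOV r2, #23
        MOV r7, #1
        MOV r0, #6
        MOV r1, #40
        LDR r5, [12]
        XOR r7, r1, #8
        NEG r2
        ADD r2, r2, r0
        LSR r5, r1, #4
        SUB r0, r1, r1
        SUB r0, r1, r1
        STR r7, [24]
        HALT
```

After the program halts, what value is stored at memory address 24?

32

r5=30
r2=23
r7=1
r0=6
r1=40
r5=M[12]=49
r7=40^8=32
r2=-(23)=-23
r2=(-23)+6=-17
r5=40>>4=2
r0=40-40=0
r0=40-40=0
STR r7, [24] → M[24]=32
halt.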